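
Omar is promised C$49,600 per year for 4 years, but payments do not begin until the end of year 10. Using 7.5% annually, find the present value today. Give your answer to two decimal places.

C$86,648.88

Value one period before first payment (t=9): 49600 × [1 − (1+0.075)^(−4)] / 0.075 = 49600 × 3.349326 = 166,126.5830
PV₀ = 166,126.5830 / (1+0.075)^9 = 166,126.5830 / 1.917239 = 86,648.8801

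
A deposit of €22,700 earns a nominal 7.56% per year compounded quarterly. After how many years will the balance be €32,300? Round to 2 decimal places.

4.71 years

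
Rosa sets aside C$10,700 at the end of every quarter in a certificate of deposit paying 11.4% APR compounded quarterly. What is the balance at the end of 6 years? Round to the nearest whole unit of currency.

C$361,518

Periodic rate i = 0.114/4 = 0.0285; n = 6 × 4 = 24 periods.
Accumulation factor s(24|0.0285) = 33.786747; FV = 10700 × 33.786747 = 361,518.1898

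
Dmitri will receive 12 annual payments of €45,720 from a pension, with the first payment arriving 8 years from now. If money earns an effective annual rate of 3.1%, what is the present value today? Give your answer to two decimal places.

Value one period before first payment (t=7): 45720 × [1 − (1+0.031)^(−12)] / 0.031 = 45720 × 9.894845 = 452,392.3230
PV₀ = 452,392.3230 / (1+0.031)^7 = 452,392.3230 / 1.238257 = 365,346.1788

€365,346.18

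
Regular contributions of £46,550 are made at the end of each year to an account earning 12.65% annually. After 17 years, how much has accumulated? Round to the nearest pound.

FV = 46550 × [(1+0.1265)^17 − 1] / 0.1265 = 46550 × 51.982861 = 2,419,802.1957

£2,419,802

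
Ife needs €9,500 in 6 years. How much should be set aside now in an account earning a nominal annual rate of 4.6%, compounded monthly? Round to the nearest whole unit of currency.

€7,213

Periodic rate i = 0.046/12 = 0.00383333; n = 6 × 12 = 72 periods.
PV = FV·(1+i)^(−n) = 9,500 × 0.759213 = 7,212.5275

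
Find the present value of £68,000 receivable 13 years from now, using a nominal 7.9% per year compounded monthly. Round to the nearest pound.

£24,432

i = 0.079/12 = 0.00658333 per month; n = 13·12 = 156.
PV = 68,000 / (1 + 0.00658333)^156 = 68,000 / 2.783292 = 24,431.5049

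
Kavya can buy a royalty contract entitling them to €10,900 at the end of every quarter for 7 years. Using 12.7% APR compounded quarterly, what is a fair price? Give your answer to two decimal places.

i = 0.127/4 = 0.03175 per quarter; n = 7·4 = 28.
PV = PMT · [1 − (1+i)^(−n)] / i = 10900 · 18.368899 = 200,221.0030

€200,221.00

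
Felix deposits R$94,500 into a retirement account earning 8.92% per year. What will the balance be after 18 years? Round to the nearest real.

FV = PV·(1+i)^n = 94,500 × 4.655190 = 439,915.4315

R$439,915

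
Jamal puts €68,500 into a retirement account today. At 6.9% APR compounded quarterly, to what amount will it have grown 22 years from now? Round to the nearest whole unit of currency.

With 4 periods per year: i = 0.01725, n = 88.
FV = 68,500 × (1 + 0.01725)^88 = 308,551.7697

€308,552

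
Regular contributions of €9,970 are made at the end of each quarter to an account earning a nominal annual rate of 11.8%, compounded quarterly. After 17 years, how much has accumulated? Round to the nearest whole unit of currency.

€2,102,456

i = 0.118/4 = 0.0295 per quarter; n = 17·4 = 68.
FV = PMT · [(1+i)^n − 1] / i = 9970 · 210.878267 = 2,102,456.3241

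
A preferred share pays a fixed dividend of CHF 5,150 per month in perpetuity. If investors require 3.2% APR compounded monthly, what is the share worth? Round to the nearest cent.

CHF 1,931,250.00

Periodic rate i = 0.032/12 = 0.00266667.
PV = C/r = 5150/0.00266667 = 1,931,250.0000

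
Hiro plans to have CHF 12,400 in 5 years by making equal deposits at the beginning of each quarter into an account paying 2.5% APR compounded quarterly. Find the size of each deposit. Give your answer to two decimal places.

CHF 580.36

i = 0.025/4 = 0.00625 per quarter; n = 5·4 = 20.
FV-annuity factor × (1+i) = 21.365946; PMT = 12400 / 21.365946 = 580.3628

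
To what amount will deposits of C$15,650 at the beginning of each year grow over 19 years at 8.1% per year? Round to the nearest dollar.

C$708,507

FV = PMT · [(1+i)^n − 1] / i × (1+i) = 15650 · 45.272033 = 708,507.3107
Payments are at the start of each period, so multiply by (1+i).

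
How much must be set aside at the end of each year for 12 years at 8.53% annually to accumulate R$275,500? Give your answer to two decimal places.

PMT = 275500 / ( [(1+0.0853)^12 − 1] / 0.0853 ) = 275500 / 19.584186 = 14,067.4725

R$14,067.47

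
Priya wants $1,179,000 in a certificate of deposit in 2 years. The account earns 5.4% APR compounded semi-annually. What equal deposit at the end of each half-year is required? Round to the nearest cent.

i = 0.054/2 = 0.027 per half-year; n = 2·2 = 4.
FV-annuity factor = 4.164936; PMT = 1.179e+06 / 4.164936 = 283,077.6006

$283,077.60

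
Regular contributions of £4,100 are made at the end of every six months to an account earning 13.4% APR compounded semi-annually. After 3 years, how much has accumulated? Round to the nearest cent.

i = 0.134/2 = 0.067 per half-year; n = 3·2 = 6.
Accumulation factor s(6|0.067) = 7.099414; FV = 4100 × 7.099414 = 29,107.5962

£29,107.60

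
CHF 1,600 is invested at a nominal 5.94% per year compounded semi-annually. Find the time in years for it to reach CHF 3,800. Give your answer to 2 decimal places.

14.78 years

Periodic rate i = 0.0594/2 = 0.0297.
(1+i)^n = 3800/1600 = 2.37500, so n = ln 2.37500 / ln 1.0297 = 29.5549 half-years
= 29.5549/2 years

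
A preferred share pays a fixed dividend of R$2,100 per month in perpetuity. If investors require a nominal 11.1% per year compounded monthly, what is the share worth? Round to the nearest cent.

Periodic rate i = 0.111/12 = 0.00925.
PV = C/r = 2100/0.00925 = 227,027.0270

R$227,027.03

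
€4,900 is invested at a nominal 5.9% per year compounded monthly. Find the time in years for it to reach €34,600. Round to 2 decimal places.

33.21 years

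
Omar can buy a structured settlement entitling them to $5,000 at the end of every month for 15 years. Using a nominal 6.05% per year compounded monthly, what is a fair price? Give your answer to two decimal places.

Periodic rate i = 0.0605/12 = 0.00504167; n = 15 × 12 = 180 periods.
PV = 5000 × [1 − (1+0.00504167)^(−180)] / 0.00504167 = 5000 × 118.125046 = 590,625.2290

$590,625.23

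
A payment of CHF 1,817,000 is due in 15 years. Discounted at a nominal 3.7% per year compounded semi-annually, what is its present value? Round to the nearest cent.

CHF 1,048,392.55

With 2 periods per year: i = 0.0185, n = 30.
PV = 1,817,000 / (1 + 0.0185)^30 = 1,817,000 / 1.733129 = 1,048,392.5526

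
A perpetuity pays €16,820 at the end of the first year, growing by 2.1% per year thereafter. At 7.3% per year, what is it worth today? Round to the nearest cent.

PV = D₁/(r − g) = 16820/(0.073 − 0.021) = 323,461.5385

€323,461.54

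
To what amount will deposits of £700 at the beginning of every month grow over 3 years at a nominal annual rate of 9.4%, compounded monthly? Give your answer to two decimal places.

i = 0.094/12 = 0.00783333 per month; n = 3·12 = 36.
Accumulation factor s(36|0.00783333) × (1+i) = 41.727233; FV = 700 × 41.727233 = 29,209.0634
(annuity-due: payments at period start, so ×(1+i).)

£29,209.06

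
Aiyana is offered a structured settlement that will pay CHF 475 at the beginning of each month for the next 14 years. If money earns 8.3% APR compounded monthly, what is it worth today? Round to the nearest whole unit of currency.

CHF 47,429

Periodic rate i = 0.083/12 = 0.00691667; n = 14 × 12 = 168 periods.
PV = PMT · [1 − (1+i)^(−n)] / i × (1+i) = 475 · 99.850152 = 47,428.8222
(annuity-due: payments at period start, so ×(1+i).)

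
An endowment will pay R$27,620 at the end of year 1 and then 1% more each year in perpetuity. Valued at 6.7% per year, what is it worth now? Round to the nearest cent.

R$484,561.40

PV = PMT / (i − g) = 27620 / (0.067 − 0.01) = 27620 / 0.057000 = 484,561.4035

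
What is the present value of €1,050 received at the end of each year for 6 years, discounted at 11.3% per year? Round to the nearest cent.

€4,403.94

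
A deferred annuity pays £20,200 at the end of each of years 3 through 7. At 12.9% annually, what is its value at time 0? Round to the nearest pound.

Value one period before first payment (t=2): 20200 × [1 − (1+0.129)^(−5)] / 0.129 = 20200 × 3.525830 = 71,221.7679
PV₀ = 71,221.7679 / (1+0.129)^2 = 71,221.7679 / 1.274641 = 55,875.9430

£55,876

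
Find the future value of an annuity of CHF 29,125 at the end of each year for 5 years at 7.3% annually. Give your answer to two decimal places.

FV = 29125 × [(1+0.073)^5 − 1] / 0.073 = 29125 × 5.785263 = 168,495.7989

CHF 168,495.80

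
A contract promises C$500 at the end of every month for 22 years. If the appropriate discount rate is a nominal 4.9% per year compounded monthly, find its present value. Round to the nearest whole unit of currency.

Periodic rate i = 0.049/12 = 0.00408333; n = 22 × 12 = 264 periods.
Annuity factor a(264|0.00408333) = 161.382097; PV = 500 × 161.382097 = 80,691.0487

C$80,691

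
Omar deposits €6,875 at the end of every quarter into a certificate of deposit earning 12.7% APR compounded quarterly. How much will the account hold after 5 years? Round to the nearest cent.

With 4 periods per year: i = 0.03175, n = 20.
Accumulation factor s(20|0.03175) = 27.353849; FV = 6875 × 27.353849 = 188,057.7153

€188,057.72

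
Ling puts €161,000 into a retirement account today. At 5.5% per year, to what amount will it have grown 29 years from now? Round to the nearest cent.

€760,584.04

161,000 × (1+0.055)^29 = 161,000 × 4.724124 = 760,584.0355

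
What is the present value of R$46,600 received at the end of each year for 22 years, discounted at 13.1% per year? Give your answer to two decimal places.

R$332,014.88

Annuity factor a(22|0.131) = 7.124783; PV = 46600 × 7.124783 = 332,014.8764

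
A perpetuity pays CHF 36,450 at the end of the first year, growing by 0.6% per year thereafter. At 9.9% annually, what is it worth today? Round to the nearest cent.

PV = D₁/(r − g) = 36450/(0.099 − 0.006) = 391,935.4839

CHF 391,935.48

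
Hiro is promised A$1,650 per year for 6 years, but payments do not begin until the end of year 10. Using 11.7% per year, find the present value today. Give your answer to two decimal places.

Value one period before first payment (t=9): 1650 × [1 − (1+0.117)^(−6)] / 0.117 = 1650 × 4.146579 = 6,841.8549
PV₀ = 6,841.8549 / (1+0.117)^9 = 6,841.8549 / 2.706940 = 2,527.5241

A$2,527.52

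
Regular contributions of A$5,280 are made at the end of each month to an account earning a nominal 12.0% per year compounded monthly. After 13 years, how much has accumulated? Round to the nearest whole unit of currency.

i = 0.12/12 = 0.01 per month; n = 13·12 = 156.
FV = 5280 × [(1+0.01)^156 − 1] / 0.01 = 5280 × 372.209054 = 1,965,263.8065

A$1,965,264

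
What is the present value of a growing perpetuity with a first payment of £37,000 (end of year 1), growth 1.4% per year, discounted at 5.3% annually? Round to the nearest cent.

£948,717.95

PV = D₁/(r − g) = 37000/(0.053 − 0.014) = 948,717.9487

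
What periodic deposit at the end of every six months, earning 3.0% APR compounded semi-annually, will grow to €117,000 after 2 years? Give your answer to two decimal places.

Periodic rate i = 0.03/2 = 0.015; n = 2 × 2 = 4 periods.
PMT = 117000 / ( [(1+0.015)^4 − 1] / 0.015 ) = 117000 / 4.090903 = 28,600.0400

€28,600.04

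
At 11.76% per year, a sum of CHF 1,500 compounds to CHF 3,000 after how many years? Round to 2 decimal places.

6.23 years

n = ln(3000/1500) / ln(1+0.1176) = ln(2.00000) / 0.111184 = 6.2343 years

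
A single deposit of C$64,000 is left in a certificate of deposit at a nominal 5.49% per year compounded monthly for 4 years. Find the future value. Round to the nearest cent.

With 12 periods per year: i = 0.004575, n = 48.
FV = 64,000 × (1 + 0.004575)^48 = 79,677.1046

C$79,677.10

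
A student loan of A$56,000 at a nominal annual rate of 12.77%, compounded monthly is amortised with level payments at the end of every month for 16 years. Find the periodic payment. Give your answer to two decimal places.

A$685.78

With 12 periods per year: i = 0.0106417, n = 192.
Annuity-PV factor = 81.658258; PMT = 56000 / 81.658258 = 685.7849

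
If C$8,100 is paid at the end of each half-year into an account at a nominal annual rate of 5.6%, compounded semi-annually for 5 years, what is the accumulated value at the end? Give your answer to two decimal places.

With 2 periods per year: i = 0.028, n = 10.
FV = 8100 × [(1+0.028)^10 − 1] / 0.028 = 8100 × 11.358848 = 92,006.6727

C$92,006.67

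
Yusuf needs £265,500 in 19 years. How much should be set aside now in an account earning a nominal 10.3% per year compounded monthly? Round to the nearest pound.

£37,825

With 12 periods per year: i = 0.00858333, n = 228.
PV = FV·(1+i)^(−n) = 265,500 × 0.142466 = 37,824.8343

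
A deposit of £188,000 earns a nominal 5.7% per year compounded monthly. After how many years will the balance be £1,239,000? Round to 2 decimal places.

33.16 years

Periodic rate i = 0.057/12 = 0.00475.
(1+i)^n = 1.239e+06/188000 = 6.59043, so n = ln 6.59043 / ln 1.00475 = 397.9143 months
= 397.9143/12 years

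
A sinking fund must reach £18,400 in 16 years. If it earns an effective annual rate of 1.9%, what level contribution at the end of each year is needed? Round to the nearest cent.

PMT = 18400 / ( [(1+0.019)^16 − 1] / 0.019 ) = 18400 / 18.495233 = 994.8509

£994.85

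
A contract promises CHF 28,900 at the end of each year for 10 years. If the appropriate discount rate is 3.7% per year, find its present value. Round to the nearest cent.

CHF 237,945.12

Annuity factor a(10|0.037) = 8.233395; PV = 28900 × 8.233395 = 237,945.1245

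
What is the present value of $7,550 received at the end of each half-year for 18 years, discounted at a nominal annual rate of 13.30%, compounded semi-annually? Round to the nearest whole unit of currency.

i = 0.133/2 = 0.0665 per half-year; n = 18·2 = 36.
PV = 7550 × [1 − (1+0.0665)^(−36)] / 0.0665 = 7550 × 13.556484 = 102,351.4518

$102,351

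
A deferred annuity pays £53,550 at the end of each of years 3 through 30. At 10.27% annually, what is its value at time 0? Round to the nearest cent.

£401,056.17

PV at t=2 (ordinary 28-year annuity): 53550 × a(28|0.1027) = 53550 × 9.106688 = 487,663.1628
PV₀ = 487,663.1628 / (1+0.1027)^2 = 487,663.1628 / 1.215947 = 401,056.1698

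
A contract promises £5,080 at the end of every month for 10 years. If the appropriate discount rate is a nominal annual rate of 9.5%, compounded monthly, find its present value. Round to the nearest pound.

£392,589

With 12 periods per year: i = 0.00791667, n = 120.
Annuity factor a(120|0.00791667) = 77.281211; PV = 5080 × 77.281211 = 392,588.5539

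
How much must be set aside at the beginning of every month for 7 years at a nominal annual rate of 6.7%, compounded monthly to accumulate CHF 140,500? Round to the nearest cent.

CHF 1,308.21

With 12 periods per year: i = 0.00558333, n = 84.
PMT = 140500 / ( [(1+0.00558333)^84 − 1] / 0.00558333 × (1+i) ) = 140500 / 107.398344 = 1,308.2138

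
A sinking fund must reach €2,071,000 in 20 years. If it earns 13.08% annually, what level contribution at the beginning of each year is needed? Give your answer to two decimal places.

€22,414.66

FV-annuity factor × (1+i) = 92.394906; PMT = 2.071e+06 / 92.394906 = 22,414.6556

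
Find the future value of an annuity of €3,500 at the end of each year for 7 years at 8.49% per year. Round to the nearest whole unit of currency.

€31,702

FV = 3500 × [(1+0.0849)^7 − 1] / 0.0849 = 3500 × 9.057721 = 31,702.0244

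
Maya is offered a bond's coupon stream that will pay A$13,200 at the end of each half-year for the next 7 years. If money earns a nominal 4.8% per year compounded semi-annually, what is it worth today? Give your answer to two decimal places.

i = 0.048/2 = 0.024 per half-year; n = 7·2 = 14.
PV = PMT · [1 − (1+i)^(−n)] / i = 13200 · 11.772299 = 155,394.3524

A$155,394.35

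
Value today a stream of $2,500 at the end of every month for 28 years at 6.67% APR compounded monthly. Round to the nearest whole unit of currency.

$379,927

With 12 periods per year: i = 0.00555833, n = 336.
Annuity factor a(336|0.00555833) = 151.970916; PV = 2500 × 151.970916 = 379,927.2889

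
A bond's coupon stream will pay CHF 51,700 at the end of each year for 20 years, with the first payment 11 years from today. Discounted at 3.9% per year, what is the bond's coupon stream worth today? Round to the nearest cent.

CHF 483,525.00

Value one period before first payment (t=10): 51700 × [1 − (1+0.039)^(−20)] / 0.039 = 51700 × 13.711465 = 708,882.7509
Discount back 10 years: 708,882.7509 × (1+0.039)^(−10) = 708,882.7509 × 0.682094 = 483,524.9997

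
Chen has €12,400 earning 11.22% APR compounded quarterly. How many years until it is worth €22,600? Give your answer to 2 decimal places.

Periodic rate i = 0.1122/4 = 0.02805.
(1+i)^n = 22600/12400 = 1.82258, so n = ln 1.82258 / ln 1.02805 = 21.6982 quarters
= 21.6982/4 years

5.42 years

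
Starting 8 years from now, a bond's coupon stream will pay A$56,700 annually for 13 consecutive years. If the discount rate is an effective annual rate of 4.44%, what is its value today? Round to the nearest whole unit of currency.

A$406,549

PV at t=7 (ordinary 13-year annuity): 56700 × a(13|0.0444) = 56700 × 9.718459 = 551,036.6439
Discount back 7 years: 551,036.6439 × (1+0.0444)^(−7) = 551,036.6439 × 0.737789 = 406,548.5705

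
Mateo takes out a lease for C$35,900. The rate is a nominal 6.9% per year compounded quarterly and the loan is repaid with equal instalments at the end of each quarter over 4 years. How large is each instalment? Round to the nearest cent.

Periodic rate i = 0.069/4 = 0.01725; n = 4 × 4 = 16 periods.
Annuity-PV factor = 13.878210; PMT = 35900 / 13.878210 = 2,586.7890

C$2,586.79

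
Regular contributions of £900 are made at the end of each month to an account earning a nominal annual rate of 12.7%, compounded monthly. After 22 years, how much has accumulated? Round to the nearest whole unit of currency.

£1,284,778

With 12 periods per year: i = 0.0105833, n = 264.
Accumulation factor s(264|0.0105833) = 1427.531418; FV = 900 × 1427.531418 = 1,284,778.2758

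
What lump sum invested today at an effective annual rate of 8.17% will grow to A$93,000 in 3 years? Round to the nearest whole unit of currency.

A$73,479

Discount factor = (1+0.0817)^(−3) = 0.790095; PV = 93,000 × 0.790095 = 73,478.8684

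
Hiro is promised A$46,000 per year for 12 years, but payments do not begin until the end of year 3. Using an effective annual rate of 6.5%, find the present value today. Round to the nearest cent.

Value one period before first payment (t=2): 46000 × [1 − (1+0.065)^(−12)] / 0.065 = 46000 × 8.158725 = 375,301.3646
Discount back 2 years: 375,301.3646 × (1+0.065)^(−2) = 375,301.3646 × 0.881659 = 330,887.9319

A$330,887.93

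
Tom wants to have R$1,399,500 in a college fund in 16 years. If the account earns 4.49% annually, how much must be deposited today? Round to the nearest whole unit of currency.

PV = 1,399,500 / (1 + 0.0449)^16 = 1,399,500 / 2.019276 = 693,070.2161

R$693,070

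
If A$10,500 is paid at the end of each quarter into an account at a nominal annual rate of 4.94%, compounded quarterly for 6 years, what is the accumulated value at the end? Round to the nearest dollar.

A$291,253

With 4 periods per year: i = 0.01235, n = 24.
Accumulation factor s(24|0.01235) = 27.738350; FV = 10500 × 27.738350 = 291,252.6744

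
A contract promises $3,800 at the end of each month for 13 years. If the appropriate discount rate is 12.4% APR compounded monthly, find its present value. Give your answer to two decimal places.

i = 0.124/12 = 0.0103333 per month; n = 13·12 = 156.
PV = 3800 × [1 − (1+0.0103333)^(−156)] / 0.0103333 = 3800 × 77.308529 = 293,772.4121

$293,772.41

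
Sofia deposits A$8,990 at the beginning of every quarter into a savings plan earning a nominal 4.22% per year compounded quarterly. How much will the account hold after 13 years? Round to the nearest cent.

A$625,055.79

Periodic rate i = 0.0422/4 = 0.01055; n = 13 × 4 = 52 periods.
FV = PMT · [(1+i)^n − 1] / i × (1+i) = 8990 · 69.527897 = 625,055.7900
(annuity-due: payments at period start, so ×(1+i).)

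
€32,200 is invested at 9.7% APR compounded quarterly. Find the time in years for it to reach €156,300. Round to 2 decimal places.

Periodic rate i = 0.097/4 = 0.02425.
n = ln(156300/32200) / ln(1+0.02425) = ln(4.85404) / 0.023961 = 65.9336 quarters
= 65.9336/4 years

16.48 years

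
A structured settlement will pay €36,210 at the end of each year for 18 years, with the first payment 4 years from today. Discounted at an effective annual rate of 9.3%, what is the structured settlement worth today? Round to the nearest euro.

€238,023

Value one period before first payment (t=3): 36210 × [1 − (1+0.093)^(−18)] / 0.093 = 36210 × 8.583216 = 310,798.2419
Discount back 3 years: 310,798.2419 × (1+0.093)^(−3) = 310,798.2419 × 0.765843 = 238,022.5302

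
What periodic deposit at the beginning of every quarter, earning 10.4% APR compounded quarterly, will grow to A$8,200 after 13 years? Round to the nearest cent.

A$74.24

With 4 periods per year: i = 0.026, n = 52.
PMT = 8200 / ( [(1+0.026)^52 − 1] / 0.026 × (1+i) ) = 8200 / 110.450591 = 74.2413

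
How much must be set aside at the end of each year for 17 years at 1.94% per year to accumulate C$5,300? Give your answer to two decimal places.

FV-annuity factor = 19.912614; PMT = 5300 / 19.912614 = 266.1630

C$266.16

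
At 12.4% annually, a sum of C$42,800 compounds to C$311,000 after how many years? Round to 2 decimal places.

16.97 years

(1+i)^n = 311000/42800 = 7.26636, so n = ln 7.26636 / ln 1.124 = 16.9663 years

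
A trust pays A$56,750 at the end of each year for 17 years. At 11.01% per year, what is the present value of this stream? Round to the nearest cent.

A$428,138.79

PV = PMT · [1 − (1+i)^(−n)] / i = 56750 · 7.544296 = 428,138.7883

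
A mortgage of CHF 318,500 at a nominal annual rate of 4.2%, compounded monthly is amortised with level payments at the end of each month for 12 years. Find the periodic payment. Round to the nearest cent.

CHF 2,819.59

With 12 periods per year: i = 0.0035, n = 144.
PMT = 318500 / ( [1 − (1+0.0035)^(−144)] / 0.0035 ) = 318500 / 112.959657 = 2,819.5907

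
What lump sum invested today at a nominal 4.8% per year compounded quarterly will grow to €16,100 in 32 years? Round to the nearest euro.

i = 0.048/4 = 0.012 per quarter; n = 32·4 = 128.
Discount factor = (1+0.012)^(−128) = 0.217217; PV = 16,100 × 0.217217 = 3,497.1984

€3,497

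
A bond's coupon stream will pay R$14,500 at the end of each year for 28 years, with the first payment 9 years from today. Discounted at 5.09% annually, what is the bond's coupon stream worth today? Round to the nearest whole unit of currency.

PV at t=8 (ordinary 28-year annuity): 14500 × a(28|0.0509) = 14500 × 14.753500 = 213,925.7549
PV₀ = 213,925.7549 / (1+0.0509)^8 = 213,925.7549 / 1.487617 = 143,804.3214

R$143,804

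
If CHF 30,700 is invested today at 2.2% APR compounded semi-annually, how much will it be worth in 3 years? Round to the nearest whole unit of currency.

CHF 32,783

i = 0.022/2 = 0.011 per half-year; n = 3·2 = 6.
30,700 × (1+0.011)^6 = 30,700 × 1.067842 = 32,782.7445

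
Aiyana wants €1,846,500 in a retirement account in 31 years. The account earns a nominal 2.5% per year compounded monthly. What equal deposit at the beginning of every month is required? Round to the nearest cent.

€3,284.34

With 12 periods per year: i = 0.00208333, n = 372.
PMT = 1.8465e+06 / ( [(1+0.00208333)^372 − 1] / 0.00208333 × (1+i) ) = 1.8465e+06 / 562.213464 = 3,284.3397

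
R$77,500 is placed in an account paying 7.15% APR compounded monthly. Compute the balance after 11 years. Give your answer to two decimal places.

R$169,769.92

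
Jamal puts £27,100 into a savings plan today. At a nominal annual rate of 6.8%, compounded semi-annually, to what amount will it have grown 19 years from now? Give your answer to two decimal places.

£96,549.44

With 2 periods per year: i = 0.034, n = 38.
27,100 × (1+0.034)^38 = 27,100 × 3.562710 = 96,549.4410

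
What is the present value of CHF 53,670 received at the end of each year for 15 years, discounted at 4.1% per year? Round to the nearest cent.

PV = PMT · [1 − (1+i)^(−n)] / i = 53670 · 11.041045 = 592,572.8908

CHF 592,572.89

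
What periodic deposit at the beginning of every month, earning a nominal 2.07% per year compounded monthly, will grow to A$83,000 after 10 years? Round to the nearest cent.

With 12 periods per year: i = 0.001725, n = 120.
PMT = 83000 / ( [(1+0.001725)^120 − 1] / 0.001725 × (1+i) ) = 83000 / 133.425848 = 622.0684

A$622.07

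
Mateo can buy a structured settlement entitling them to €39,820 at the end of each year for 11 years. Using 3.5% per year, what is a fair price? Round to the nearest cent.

PV = PMT · [1 − (1+i)^(−n)] / i = 39820 · 9.001551 = 358,441.7623

€358,441.76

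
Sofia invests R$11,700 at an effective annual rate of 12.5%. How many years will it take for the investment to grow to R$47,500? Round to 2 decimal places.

n = ln(47500/11700) / ln(1+0.125) = ln(4.05983) / 0.117783 = 11.8959 years

11.90 years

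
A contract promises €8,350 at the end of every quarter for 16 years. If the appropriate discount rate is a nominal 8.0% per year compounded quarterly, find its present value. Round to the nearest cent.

€299,943.81

i = 0.08/4 = 0.02 per quarter; n = 16·4 = 64.
PV = 8350 × [1 − (1+0.02)^(−64)] / 0.02 = 8350 × 35.921415 = 299,943.8141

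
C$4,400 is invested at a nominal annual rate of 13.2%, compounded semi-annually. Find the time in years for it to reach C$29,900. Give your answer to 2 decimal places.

Periodic rate i = 0.132/2 = 0.066.
n = ln(29900/4400) / ln(1+0.066) = ln(6.79545) / 0.063913 = 29.9821 half-years
= 29.9821/2 years

14.99 years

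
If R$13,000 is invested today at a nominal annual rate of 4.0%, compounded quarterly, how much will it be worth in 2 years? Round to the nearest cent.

With 4 periods per year: i = 0.01, n = 8.
FV = 13,000 × (1 + 0.01)^8 = 14,077.1372

R$14,077.14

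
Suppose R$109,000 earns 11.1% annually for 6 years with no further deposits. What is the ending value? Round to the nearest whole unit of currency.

FV = PV·(1+i)^n = 109,000 × 1.880548 = 204,979.6992

R$204,980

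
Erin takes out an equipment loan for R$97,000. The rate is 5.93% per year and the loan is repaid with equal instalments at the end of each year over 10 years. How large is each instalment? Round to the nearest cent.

R$13,135.52

Annuity-PV factor = 7.384558; PMT = 97000 / 7.384558 = 13,135.5190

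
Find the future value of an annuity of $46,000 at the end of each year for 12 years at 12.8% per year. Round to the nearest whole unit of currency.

FV = 46000 × [(1+0.128)^12 − 1] / 0.128 = 46000 × 25.338698 = 1,165,580.1038

$1,165,580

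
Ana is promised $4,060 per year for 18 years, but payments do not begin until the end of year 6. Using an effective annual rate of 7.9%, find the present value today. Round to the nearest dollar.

PV at t=5 (ordinary 18-year annuity): 4060 × a(18|0.079) = 4060 × 9.437256 = 38,315.2601
PV₀ = 38,315.2601 / (1+0.079)^5 = 38,315.2601 / 1.462538 = 26,197.7839

$26,198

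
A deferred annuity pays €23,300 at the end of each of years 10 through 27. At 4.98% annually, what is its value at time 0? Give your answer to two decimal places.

€176,146.83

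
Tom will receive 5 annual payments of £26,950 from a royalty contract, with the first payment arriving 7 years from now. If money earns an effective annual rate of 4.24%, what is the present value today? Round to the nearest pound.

£92,890

Value one period before first payment (t=6): 26950 × [1 − (1+0.0424)^(−5)] / 0.0424 = 26950 × 4.421966 = 119,171.9863
PV₀ = 119,171.9863 / (1+0.0424)^6 = 119,171.9863 / 1.282940 = 92,889.7431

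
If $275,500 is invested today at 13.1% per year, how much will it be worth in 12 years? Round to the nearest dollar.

$1,206,904

FV = 275,500 × (1 + 0.131)^12 = 1,206,904.3769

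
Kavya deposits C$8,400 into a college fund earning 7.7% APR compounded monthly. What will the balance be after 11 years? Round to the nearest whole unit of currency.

C$19,541

Periodic rate i = 0.077/12 = 0.00641667; n = 11 × 12 = 132 periods.
8,400 × (1+0.00641667)^132 = 8,400 × 2.326335 = 19,541.2148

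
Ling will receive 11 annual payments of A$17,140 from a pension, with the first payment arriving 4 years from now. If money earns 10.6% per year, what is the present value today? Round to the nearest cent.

A$80,061.89

Value one period before first payment (t=3): 17140 × [1 − (1+0.106)^(−11)] / 0.106 = 17140 × 6.319467 = 108,315.6566
PV₀ = 108,315.6566 / (1+0.106)^3 = 108,315.6566 / 1.352899 = 80,061.8933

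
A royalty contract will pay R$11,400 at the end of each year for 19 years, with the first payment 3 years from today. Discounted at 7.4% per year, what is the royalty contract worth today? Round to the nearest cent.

R$99,154.40

Value one period before first payment (t=2): 11400 × [1 − (1+0.074)^(−19)] / 0.074 = 11400 × 10.032650 = 114,372.2155
PV₀ = 114,372.2155 / (1+0.074)^2 = 114,372.2155 / 1.153476 = 99,154.3955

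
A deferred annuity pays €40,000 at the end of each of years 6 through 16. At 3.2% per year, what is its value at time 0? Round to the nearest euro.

PV at t=5 (ordinary 11-year annuity): 40000 × a(11|0.032) = 40000 × 9.150963 = 366,038.5150
Discount back 5 years: 366,038.5150 × (1+0.032)^(−5) = 366,038.5150 × 0.854283 = 312,700.3003

€312,700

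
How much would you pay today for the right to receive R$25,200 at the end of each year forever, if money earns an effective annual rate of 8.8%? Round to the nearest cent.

PV = PMT / i = 25200 / 0.088 = 286,363.6364

R$286,363.64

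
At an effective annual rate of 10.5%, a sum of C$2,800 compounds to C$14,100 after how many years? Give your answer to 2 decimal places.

(1+i)^n = 14100/2800 = 5.03571, so n = ln 5.03571 / ln 1.105 = 16.1906 years

16.19 years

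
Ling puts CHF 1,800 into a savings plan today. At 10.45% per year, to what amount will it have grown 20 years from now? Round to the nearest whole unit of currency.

FV = 1,800 × (1 + 0.1045)^20 = 13,139.7442

CHF 13,140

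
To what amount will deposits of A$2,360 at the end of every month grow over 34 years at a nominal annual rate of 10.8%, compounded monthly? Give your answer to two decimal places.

With 12 periods per year: i = 0.009, n = 408.
FV = 2360 × [(1+0.009)^408 − 1] / 0.009 = 2360 × 4187.749022 = 9,883,087.6918

A$9,883,087.69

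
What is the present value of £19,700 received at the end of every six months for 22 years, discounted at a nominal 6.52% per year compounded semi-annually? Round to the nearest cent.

£456,983.43

i = 0.0652/2 = 0.0326 per half-year; n = 22·2 = 44.
PV = 19700 × [1 − (1+0.0326)^(−44)] / 0.0326 = 19700 × 23.197129 = 456,983.4320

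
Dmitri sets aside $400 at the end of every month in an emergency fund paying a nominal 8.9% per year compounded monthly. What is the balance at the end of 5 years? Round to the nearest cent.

With 12 periods per year: i = 0.00741667, n = 60.
FV = 400 × [(1+0.00741667)^60 − 1] / 0.00741667 = 400 × 75.226494 = 30,090.5974

$30,090.60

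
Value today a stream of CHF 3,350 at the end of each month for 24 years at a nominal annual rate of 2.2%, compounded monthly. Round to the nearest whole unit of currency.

CHF 749,057

Periodic rate i = 0.022/12 = 0.00183333; n = 24 × 12 = 288 periods.
Annuity factor a(288|0.00183333) = 223.598982; PV = 3350 × 223.598982 = 749,056.5892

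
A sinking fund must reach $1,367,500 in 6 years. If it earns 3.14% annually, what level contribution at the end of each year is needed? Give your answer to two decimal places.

FV-annuity factor = 6.491189; PMT = 1.3675e+06 / 6.491189 = 210,670.1723

$210,670.17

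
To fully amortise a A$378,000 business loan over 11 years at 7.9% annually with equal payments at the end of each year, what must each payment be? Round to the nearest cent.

Annuity-PV factor = 7.173728; PMT = 378000 / 7.173728 = 52,692.2672

A$52,692.27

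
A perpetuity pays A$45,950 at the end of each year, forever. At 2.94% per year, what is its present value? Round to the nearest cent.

A$1,562,925.17

PV = PMT / i = 45950 / 0.0294 = 1,562,925.1701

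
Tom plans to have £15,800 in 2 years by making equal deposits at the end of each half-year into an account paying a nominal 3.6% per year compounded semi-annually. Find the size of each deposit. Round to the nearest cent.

£3,844.94

i = 0.036/2 = 0.018 per half-year; n = 2·2 = 4.
PMT = 15800 / ( [(1+0.018)^4 − 1] / 0.018 ) = 15800 / 4.109302 = 3,844.9354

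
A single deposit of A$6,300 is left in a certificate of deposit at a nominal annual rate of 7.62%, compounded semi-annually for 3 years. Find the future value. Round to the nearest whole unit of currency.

A$7,885

With 2 periods per year: i = 0.0381, n = 6.
FV = PV·(1+i)^n = 6,300 × 1.251512 = 7,884.5279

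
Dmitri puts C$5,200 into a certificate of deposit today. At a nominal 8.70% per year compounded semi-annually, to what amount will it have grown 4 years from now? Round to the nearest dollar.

C$7,310

i = 0.087/2 = 0.0435 per half-year; n = 4·2 = 8.
FV = 5,200 × (1 + 0.0435)^8 = 7,310.4308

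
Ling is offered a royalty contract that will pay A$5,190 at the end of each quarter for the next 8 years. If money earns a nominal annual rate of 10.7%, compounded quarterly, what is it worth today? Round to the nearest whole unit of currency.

i = 0.107/4 = 0.02675 per quarter; n = 8·4 = 32.
PV = PMT · [1 − (1+i)^(−n)] / i = 5190 · 21.320962 = 110,655.7938

A$110,656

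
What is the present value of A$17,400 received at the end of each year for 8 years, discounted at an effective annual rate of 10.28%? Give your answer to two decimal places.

PV = PMT · [1 − (1+i)^(−n)] / i = 17400 · 5.280978 = 91,889.0120

A$91,889.01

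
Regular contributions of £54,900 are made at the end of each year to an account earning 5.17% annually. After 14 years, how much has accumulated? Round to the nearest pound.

£1,088,746

FV = PMT · [(1+i)^n − 1] / i = 54900 · 19.831439 = 1,088,746.0195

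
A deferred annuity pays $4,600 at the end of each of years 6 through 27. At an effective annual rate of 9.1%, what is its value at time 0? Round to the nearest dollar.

$27,890

Value one period before first payment (t=5): 4600 × [1 − (1+0.091)^(−22)] / 0.091 = 4600 × 9.371623 = 43,109.4678
Discount back 5 years: 43,109.4678 × (1+0.091)^(−5) = 43,109.4678 × 0.646958 = 27,890.0253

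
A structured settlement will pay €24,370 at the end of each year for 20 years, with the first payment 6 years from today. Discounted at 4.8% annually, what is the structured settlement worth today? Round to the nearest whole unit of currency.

€244,366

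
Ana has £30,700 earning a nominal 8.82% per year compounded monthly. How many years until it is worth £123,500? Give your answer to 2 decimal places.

15.84 years

Periodic rate i = 0.0882/12 = 0.00735.
(1+i)^n = 123500/30700 = 4.02280, so n = ln 4.02280 / ln 1.00735 = 190.0800 months
= 190.0800/12 years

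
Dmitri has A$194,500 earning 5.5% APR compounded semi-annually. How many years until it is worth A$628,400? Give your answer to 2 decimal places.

Periodic rate i = 0.055/2 = 0.0275.
(1+i)^n = 628400/194500 = 3.23085, so n = ln 3.23085 / ln 1.0275 = 43.2290 half-years
= 43.2290/2 years

21.61 years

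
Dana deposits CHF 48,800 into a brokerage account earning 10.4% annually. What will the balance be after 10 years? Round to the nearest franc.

CHF 131,253

48,800 × (1+0.104)^10 = 48,800 × 2.689619 = 131,253.3981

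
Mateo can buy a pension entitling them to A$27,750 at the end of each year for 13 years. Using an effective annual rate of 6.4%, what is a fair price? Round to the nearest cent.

Annuity factor a(13|0.064) = 8.649443; PV = 27750 × 8.649443 = 240,022.0563

A$240,022.06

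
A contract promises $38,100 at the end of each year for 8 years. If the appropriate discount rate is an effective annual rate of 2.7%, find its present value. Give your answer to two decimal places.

$270,867.46

PV = 38100 × [1 − (1+0.027)^(−8)] / 0.027 = 38100 × 7.109382 = 270,867.4601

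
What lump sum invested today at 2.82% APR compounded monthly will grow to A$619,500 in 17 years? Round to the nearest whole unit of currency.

A$383,782

i = 0.0282/12 = 0.00235 per month; n = 17·12 = 204.
PV = 619,500 / (1 + 0.00235)^204 = 619,500 / 1.614197 = 383,782.1658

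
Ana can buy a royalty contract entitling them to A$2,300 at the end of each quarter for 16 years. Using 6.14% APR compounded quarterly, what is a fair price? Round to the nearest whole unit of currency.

With 4 periods per year: i = 0.01535, n = 64.
PV = PMT · [1 − (1+i)^(−n)] / i = 2300 · 40.572224 = 93,316.1157

A$93,316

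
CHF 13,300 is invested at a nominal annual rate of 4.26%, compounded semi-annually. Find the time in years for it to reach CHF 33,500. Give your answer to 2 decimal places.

Periodic rate i = 0.0426/2 = 0.0213.
n = ln(33500/13300) / ln(1+0.0213) = ln(2.51880) / 0.021076 = 43.8303 half-years
= 43.8303/2 years

21.92 years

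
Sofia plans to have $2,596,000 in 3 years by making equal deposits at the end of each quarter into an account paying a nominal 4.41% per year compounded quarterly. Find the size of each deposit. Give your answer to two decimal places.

$203,526.97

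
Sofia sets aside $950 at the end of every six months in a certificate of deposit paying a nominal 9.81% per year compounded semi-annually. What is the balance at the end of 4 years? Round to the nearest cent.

$9,040.89

With 2 periods per year: i = 0.04905, n = 8.
Accumulation factor s(8|0.04905) = 9.516723; FV = 950 × 9.516723 = 9,040.8872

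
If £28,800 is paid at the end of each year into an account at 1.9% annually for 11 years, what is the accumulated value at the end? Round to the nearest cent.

Accumulation factor s(11|0.019) = 12.106890; FV = 28800 × 12.106890 = 348,678.4273

£348,678.43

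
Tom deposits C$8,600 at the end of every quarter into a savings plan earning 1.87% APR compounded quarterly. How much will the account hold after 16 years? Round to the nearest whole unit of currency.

Periodic rate i = 0.0187/4 = 0.004675; n = 16 × 4 = 64 periods.
FV = PMT · [(1+i)^n − 1] / i = 8600 · 74.404128 = 639,875.5047

C$639,876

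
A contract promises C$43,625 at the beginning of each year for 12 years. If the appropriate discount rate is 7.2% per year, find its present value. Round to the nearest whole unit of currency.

C$367,521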